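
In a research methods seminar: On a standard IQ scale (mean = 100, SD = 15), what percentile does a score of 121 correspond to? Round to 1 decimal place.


z = (IQ - mean) / SD
z = (121 - 100) / 15 = 1.4
Percentile = Phi(1.4) * 100
Phi(1.4) = 0.919243
= 91.9


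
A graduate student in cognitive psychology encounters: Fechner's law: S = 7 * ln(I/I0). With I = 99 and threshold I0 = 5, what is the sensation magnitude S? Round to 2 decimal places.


S = 7 * ln(99/5)
I/I0 = 19.8
ln(19.8) = 2.9857
S = 7 * 2.9857
= 20.90


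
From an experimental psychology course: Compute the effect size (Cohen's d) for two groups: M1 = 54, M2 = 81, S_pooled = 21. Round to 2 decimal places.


Cohen's d = (M1 - M2) / S_pooled
= (54 - 81) / 21
= -27 / 21
= -1.29


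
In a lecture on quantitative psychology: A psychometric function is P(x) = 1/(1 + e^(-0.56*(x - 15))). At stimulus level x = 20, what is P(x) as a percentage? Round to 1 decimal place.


P(x) = 1/(1 + e^(-0.56*(20 - 15)))
Exponent = -0.56 * 5 = -2.8
e^(-2.8) = 0.06081
P = 1/(1 + 0.06081) = 0.942676
Percentage = 94.3


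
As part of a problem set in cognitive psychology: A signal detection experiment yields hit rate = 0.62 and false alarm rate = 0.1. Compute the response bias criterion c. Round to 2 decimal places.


c = -0.5 * (z(HR) + z(FAR))
z(0.62) = 0.3055
z(0.1) = -1.2816
c = -0.5 * (0.3055 + -1.2816)
= -0.5 * -0.9761
= 0.49


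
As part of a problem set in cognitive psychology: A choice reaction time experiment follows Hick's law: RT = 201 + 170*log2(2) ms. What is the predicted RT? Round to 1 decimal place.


RT = 201 + 170 * log2(2)
log2(2) = 1.0
RT = 201 + 170 * 1.0
= 201 + 170.0
= 371.0 ms


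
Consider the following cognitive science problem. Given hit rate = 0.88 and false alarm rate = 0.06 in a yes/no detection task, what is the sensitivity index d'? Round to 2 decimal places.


d' = z(HR) - z(FAR)
z(0.88) = 1.175
z(0.06) = -1.5548
d' = 1.175 - -1.5548
= 2.73


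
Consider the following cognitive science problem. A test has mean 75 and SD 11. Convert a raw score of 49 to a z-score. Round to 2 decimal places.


z = (X - mu) / sigma
= (49 - 75) / 11
= -26 / 11
= -2.36


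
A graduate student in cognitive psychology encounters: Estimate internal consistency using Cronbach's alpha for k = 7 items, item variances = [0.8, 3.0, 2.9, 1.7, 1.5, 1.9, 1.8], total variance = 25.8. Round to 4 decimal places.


alpha = (k/(k-1)) * (1 - sum(s_i^2)/s_total^2)
sum(item variances) = 13.6
k/(k-1) = 7/6 = 1.166667
1 - 13.6/25.8 = 1 - 0.527132 = 0.472868
alpha = 1.166667 * 0.472868
= 0.5517


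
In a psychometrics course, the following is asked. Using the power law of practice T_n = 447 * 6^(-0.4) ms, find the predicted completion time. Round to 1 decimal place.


T_n = 447 * 6^(-0.4)
6^(-0.4) = 0.488359
T_n = 447 * 0.488359
= 218.3 ms


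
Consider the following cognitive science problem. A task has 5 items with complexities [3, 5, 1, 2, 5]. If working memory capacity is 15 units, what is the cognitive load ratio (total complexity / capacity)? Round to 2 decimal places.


Total complexity = 3 + 5 + 1 + 2 + 5 = 16
Load = total / capacity = 16 / 15
= 1.07


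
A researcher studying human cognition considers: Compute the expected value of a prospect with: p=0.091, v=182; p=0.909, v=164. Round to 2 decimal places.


EU = sum(p_i * v_i)
0.091 * 182 = 16.562
0.909 * 164 = 149.076
EU = 16.562 + 149.076
= 165.64


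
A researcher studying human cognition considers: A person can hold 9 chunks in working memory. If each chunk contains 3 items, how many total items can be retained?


Total items = chunks * items_per_chunk
= 9 * 3
= 27


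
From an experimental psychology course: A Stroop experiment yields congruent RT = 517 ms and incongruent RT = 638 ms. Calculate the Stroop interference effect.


Stroop effect = RT(incongruent) - RT(congruent)
= 638 - 517
= 121 ms


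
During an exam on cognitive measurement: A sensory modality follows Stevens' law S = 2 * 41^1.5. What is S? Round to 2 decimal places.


S = 2 * 41^1.5
41^1.5 = 262.5281
S = 2 * 262.5281
= 525.06


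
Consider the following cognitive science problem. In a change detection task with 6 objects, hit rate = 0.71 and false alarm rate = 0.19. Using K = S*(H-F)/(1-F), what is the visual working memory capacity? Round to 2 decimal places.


K = S * (H - F) / (1 - F)
H - F = 0.52
1 - F = 0.81
K = 6 * 0.52 / 0.81
= 3.85


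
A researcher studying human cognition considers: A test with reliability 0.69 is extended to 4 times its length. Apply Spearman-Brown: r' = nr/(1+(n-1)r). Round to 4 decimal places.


r_new = n*r / (1 + (n-1)*r)
Numerator = 4 * 0.69 = 2.76
Denominator = 1 + 3 * 0.69 = 3.07
r_new = 2.76 / 3.07
= 0.8990


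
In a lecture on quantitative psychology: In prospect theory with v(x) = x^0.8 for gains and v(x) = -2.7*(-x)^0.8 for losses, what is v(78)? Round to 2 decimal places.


Since x = 78 >= 0, use v(x) = x^0.8
78^0.8 = 32.6344
v(78) = 32.63


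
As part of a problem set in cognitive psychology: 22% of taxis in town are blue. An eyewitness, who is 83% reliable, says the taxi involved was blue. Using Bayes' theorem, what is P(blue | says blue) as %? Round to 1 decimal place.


P(blue | says blue) = P(says blue | blue)*P(blue) / [P(says blue | blue)*P(blue) + P(says blue | not blue)*P(not blue)]
Numerator = 0.83 * 0.22 = 0.1826
False identification = 0.17 * 0.78 = 0.1326
P = 0.1826 / (0.1826 + 0.1326)
= 0.1826 / 0.3152
As percentage = 57.9


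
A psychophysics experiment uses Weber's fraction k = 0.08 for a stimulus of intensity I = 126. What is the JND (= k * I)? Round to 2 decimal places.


JND = k * I
JND = 0.08 * 126
= 10.08


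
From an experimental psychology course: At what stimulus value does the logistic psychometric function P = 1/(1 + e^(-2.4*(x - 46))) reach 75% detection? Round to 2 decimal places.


At P = 0.75: 0.75 = 1/(1 + e^(-k*(x-x0)))
Solving: e^(-k*(x-x0)) = 1/3
x = x0 + ln(3)/k
ln(3) = 1.0986
x = 46 + 1.0986/2.4
= 46 + 0.4578
= 46.46


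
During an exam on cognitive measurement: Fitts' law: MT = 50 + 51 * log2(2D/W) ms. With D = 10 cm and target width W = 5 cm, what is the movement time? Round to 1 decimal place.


MT = 50 + 51 * log2(2*10/5)
2D/W = 4.0
log2(4.0) = 2.0
MT = 50 + 51 * 2.0
= 152.0 ms


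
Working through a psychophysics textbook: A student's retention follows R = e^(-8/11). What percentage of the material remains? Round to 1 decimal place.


R = e^(-t/S)
-t/S = -8/11 = -0.727273
R = e^(-0.727273) = 0.483225
Percentage = 0.483225 * 100
= 48.3


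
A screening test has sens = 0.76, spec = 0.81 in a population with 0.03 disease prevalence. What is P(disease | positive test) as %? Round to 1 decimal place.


PPV = (sens * prev) / (sens * prev + (1-spec) * (1-prev))
Numerator = 0.76 * 0.03 = 0.0228
P(positive and no disease) = (1 - spec) * (1 - prev) = (1 - 0.81) * (1 - 0.03) = 0.1843
Denominator = 0.0228 + 0.1843 = 0.2071
PPV = 0.0228 / 0.2071 = 0.110092
As percentage = 11.0


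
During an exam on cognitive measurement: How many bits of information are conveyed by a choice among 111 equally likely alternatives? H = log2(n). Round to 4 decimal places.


H = log2(n)
H = log2(111)
= 6.7944


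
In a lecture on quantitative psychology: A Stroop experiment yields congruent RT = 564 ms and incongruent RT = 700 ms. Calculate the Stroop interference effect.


Stroop effect = RT(incongruent) - RT(congruent)
= 700 - 564
= 136 ms


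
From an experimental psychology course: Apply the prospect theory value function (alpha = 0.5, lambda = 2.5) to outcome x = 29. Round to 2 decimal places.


Since x = 29 >= 0, use v(x) = x^0.5
29^0.5 = 5.3852
v(29) = 5.39


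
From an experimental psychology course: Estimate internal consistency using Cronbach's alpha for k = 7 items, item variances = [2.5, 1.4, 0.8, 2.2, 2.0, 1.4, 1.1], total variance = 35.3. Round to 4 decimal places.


alpha = (k/(k-1)) * (1 - sum(s_i^2)/s_total^2)
sum(item variances) = 11.4
k/(k-1) = 7/6 = 1.166667
1 - 11.4/35.3 = 1 - 0.322946 = 0.677054
alpha = 1.166667 * 0.677054
= 0.7899


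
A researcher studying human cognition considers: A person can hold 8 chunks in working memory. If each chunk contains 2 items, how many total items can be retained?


Total items = chunks * items_per_chunk
= 8 * 2
= 16


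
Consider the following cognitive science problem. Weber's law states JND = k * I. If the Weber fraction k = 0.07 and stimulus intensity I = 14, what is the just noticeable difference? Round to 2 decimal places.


JND = k * I
JND = 0.07 * 14
= 0.98


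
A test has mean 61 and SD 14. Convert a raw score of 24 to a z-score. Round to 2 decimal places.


z = (X - mu) / sigma
= (24 - 61) / 14
= -37 / 14
= -2.64


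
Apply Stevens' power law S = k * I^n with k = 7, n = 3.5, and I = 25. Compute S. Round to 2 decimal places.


S = 7 * 25^3.5
25^3.5 = 78125.0
S = 7 * 78125.0
= 546875.00


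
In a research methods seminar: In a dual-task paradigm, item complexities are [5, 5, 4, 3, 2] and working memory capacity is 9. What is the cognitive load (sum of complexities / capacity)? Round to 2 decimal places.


Total complexity = 5 + 5 + 4 + 3 + 2 = 19
Load = total / capacity = 19 / 9
= 2.11


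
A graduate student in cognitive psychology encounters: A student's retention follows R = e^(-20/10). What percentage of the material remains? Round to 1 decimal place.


R = e^(-t/S)
-t/S = -20/10 = -2.0
R = e^(-2.0) = 0.135335
Percentage = 0.135335 * 100
= 13.5


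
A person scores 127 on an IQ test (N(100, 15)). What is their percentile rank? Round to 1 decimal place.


z = (IQ - mean) / SD
z = (127 - 100) / 15 = 1.8
Percentile = Phi(1.8) * 100
Phi(1.8) = 0.96407
= 96.4


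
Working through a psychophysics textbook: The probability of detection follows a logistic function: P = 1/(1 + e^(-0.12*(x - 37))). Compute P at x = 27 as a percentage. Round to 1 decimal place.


P(x) = 1/(1 + e^(-0.12*(27 - 37)))
Exponent = -0.12 * -10 = 1.2
e^(1.2) = 3.320117
P = 1/(1 + 3.320117) = 0.231475
Percentage = 23.1


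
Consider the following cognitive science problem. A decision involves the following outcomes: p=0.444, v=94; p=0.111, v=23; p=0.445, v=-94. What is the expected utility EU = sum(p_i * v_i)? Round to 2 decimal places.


EU = sum(p_i * v_i)
0.444 * 94 = 41.736
0.111 * 23 = 2.553
0.445 * -94 = -41.83
EU = 41.736 + 2.553 + -41.83
= 2.46


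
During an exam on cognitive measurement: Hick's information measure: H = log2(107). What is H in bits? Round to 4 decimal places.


H = log2(n)
H = log2(107)
= 6.7415


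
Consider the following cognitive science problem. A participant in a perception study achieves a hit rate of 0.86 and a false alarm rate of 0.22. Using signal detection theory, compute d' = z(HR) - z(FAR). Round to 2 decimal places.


d' = z(HR) - z(FAR)
z(0.86) = 1.0803
z(0.22) = -0.7722
d' = 1.0803 - -0.7722
= 1.85


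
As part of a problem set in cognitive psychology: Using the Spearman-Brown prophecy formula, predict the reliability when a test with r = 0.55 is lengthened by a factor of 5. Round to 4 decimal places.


r_new = n*r / (1 + (n-1)*r)
Numerator = 5 * 0.55 = 2.75
Denominator = 1 + 4 * 0.55 = 3.2
r_new = 2.75 / 3.2
= 0.8594


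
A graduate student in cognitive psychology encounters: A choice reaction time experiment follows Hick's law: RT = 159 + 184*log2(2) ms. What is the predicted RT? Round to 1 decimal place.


RT = 159 + 184 * log2(2)
log2(2) = 1.0
RT = 159 + 184 * 1.0
= 159 + 184.0
= 343.0 ms


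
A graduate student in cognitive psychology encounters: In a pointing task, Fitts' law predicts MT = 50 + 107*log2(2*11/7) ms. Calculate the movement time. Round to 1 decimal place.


MT = 50 + 107 * log2(2*11/7)
2D/W = 3.142857
log2(3.142857) = 1.6521
MT = 50 + 107 * 1.6521
= 226.8 ms


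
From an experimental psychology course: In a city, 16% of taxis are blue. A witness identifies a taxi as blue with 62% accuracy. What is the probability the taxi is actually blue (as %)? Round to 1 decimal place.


P(blue | says blue) = P(says blue | blue)*P(blue) / [P(says blue | blue)*P(blue) + P(says blue | not blue)*P(not blue)]
Numerator = 0.62 * 0.16 = 0.0992
False identification = 0.38 * 0.84 = 0.3192
P = 0.0992 / (0.0992 + 0.3192)
= 0.0992 / 0.4184
As percentage = 23.7


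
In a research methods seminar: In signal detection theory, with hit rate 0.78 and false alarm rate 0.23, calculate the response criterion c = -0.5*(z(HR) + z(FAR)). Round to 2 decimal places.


c = -0.5 * (z(HR) + z(FAR))
z(0.78) = 0.7722
z(0.23) = -0.7388
c = -0.5 * (0.7722 + -0.7388)
= -0.5 * 0.0334
= -0.02


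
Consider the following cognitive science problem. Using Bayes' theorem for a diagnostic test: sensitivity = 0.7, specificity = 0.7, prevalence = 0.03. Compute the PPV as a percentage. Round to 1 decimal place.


PPV = (sens * prev) / (sens * prev + (1-spec) * (1-prev))
Numerator = 0.7 * 0.03 = 0.021
P(positive and no disease) = (1 - spec) * (1 - prev) = (1 - 0.7) * (1 - 0.03) = 0.291
Denominator = 0.021 + 0.291 = 0.312
PPV = 0.021 / 0.312 = 0.067308
As percentage = 6.7


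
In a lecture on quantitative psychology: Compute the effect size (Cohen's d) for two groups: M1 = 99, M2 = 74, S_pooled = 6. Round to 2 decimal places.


Cohen's d = (M1 - M2) / S_pooled
= (99 - 74) / 6
= 25 / 6
= 4.17


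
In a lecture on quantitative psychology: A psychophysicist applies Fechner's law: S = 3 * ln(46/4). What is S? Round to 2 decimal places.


S = 3 * ln(46/4)
I/I0 = 11.5
ln(11.5) = 2.4423
S = 3 * 2.4423
= 7.33


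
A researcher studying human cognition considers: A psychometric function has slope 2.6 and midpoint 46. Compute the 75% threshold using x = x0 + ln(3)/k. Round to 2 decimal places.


At P = 0.75: 0.75 = 1/(1 + e^(-k*(x-x0)))
Solving: e^(-k*(x-x0)) = 1/3
x = x0 + ln(3)/k
ln(3) = 1.0986
x = 46 + 1.0986/2.6
= 46 + 0.4225
= 46.42


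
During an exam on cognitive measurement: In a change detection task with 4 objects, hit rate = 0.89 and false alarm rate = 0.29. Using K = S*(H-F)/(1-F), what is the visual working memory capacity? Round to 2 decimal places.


K = S * (H - F) / (1 - F)
H - F = 0.6
1 - F = 0.71
K = 4 * 0.6 / 0.71
= 3.38


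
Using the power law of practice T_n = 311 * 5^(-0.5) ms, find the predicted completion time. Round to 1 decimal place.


T_n = 311 * 5^(-0.5)
5^(-0.5) = 0.447214
T_n = 311 * 0.447214
= 139.1 ms


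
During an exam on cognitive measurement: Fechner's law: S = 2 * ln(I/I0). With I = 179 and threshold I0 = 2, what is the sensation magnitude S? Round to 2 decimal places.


S = 2 * ln(179/2)
I/I0 = 89.5
ln(89.5) = 4.4942
S = 2 * 4.4942
= 8.99


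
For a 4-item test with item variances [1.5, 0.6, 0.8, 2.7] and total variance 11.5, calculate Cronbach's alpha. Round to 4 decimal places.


alpha = (k/(k-1)) * (1 - sum(s_i^2)/s_total^2)
sum(item variances) = 5.6
k/(k-1) = 4/3 = 1.333333
1 - 5.6/11.5 = 1 - 0.486957 = 0.513043
alpha = 1.333333 * 0.513043
= 0.6841


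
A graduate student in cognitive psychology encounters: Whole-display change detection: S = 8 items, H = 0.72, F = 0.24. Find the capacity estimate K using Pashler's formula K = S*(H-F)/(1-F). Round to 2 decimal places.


K = S * (H - F) / (1 - F)
H - F = 0.48
1 - F = 0.76
K = 8 * 0.48 / 0.76
= 5.05


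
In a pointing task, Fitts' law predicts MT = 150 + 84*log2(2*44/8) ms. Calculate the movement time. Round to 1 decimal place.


MT = 150 + 84 * log2(2*44/8)
2D/W = 11.0
log2(11.0) = 3.4594
MT = 150 + 84 * 3.4594
= 440.6 ms


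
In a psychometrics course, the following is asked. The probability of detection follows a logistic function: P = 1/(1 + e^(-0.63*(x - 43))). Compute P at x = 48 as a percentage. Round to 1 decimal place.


P(x) = 1/(1 + e^(-0.63*(48 - 43)))
Exponent = -0.63 * 5 = -3.15
e^(-3.15) = 0.042852
P = 1/(1 + 0.042852) = 0.958909
Percentage = 95.9


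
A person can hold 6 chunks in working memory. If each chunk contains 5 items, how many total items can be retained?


Total items = chunks * items_per_chunk
= 6 * 5
= 30


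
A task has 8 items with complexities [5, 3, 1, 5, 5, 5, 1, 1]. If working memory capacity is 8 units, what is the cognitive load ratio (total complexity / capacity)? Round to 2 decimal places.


Total complexity = 5 + 3 + 1 + 5 + 5 + 5 + 1 + 1 = 26
Load = total / capacity = 26 / 8
= 3.25


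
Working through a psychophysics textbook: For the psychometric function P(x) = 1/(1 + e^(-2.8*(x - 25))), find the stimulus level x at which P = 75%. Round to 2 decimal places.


At P = 0.75: 0.75 = 1/(1 + e^(-k*(x-x0)))
Solving: e^(-k*(x-x0)) = 1/3
x = x0 + ln(3)/k
ln(3) = 1.0986
x = 25 + 1.0986/2.8
= 25 + 0.3924
= 25.39


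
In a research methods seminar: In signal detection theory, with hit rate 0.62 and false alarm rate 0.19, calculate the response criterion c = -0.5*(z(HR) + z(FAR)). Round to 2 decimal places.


c = -0.5 * (z(HR) + z(FAR))
z(0.62) = 0.3055
z(0.19) = -0.8779
c = -0.5 * (0.3055 + -0.8779)
= -0.5 * -0.5724
= 0.29


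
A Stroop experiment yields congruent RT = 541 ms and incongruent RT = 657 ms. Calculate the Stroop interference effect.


Stroop effect = RT(incongruent) - RT(congruent)
= 657 - 541
= 116 ms


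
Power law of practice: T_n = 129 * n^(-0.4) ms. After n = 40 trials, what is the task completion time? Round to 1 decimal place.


T_n = 129 * 40^(-0.4)
40^(-0.4) = 0.228653
T_n = 129 * 0.228653
= 29.5 ms


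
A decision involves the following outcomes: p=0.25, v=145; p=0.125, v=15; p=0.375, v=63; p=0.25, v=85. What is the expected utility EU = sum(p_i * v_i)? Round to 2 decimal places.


EU = sum(p_i * v_i)
0.25 * 145 = 36.25
0.125 * 15 = 1.875
0.375 * 63 = 23.625
0.25 * 85 = 21.25
EU = 36.25 + 1.875 + 23.625 + 21.25
= 83.00


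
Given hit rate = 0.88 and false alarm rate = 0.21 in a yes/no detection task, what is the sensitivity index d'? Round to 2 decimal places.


d' = z(HR) - z(FAR)
z(0.88) = 1.175
z(0.21) = -0.8064
d' = 1.175 - -0.8064
= 1.98


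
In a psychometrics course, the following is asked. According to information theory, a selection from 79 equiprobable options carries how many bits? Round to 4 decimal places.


H = log2(n)
H = log2(79)
= 6.3038


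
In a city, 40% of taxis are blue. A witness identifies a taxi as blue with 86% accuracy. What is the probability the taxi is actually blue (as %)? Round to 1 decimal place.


P(blue | says blue) = P(says blue | blue)*P(blue) / [P(says blue | blue)*P(blue) + P(says blue | not blue)*P(not blue)]
Numerator = 0.86 * 0.4 = 0.344
False identification = 0.14 * 0.6 = 0.084
P = 0.344 / (0.344 + 0.084)
= 0.344 / 0.428
As percentage = 80.4


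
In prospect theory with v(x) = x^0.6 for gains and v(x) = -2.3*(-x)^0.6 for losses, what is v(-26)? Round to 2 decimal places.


Since x = -26 < 0, use v(x) = -lambda*(-x)^alpha
(-x) = 26
26^0.6 = 7.0629
v(-26) = -2.3 * 7.0629
= -16.24


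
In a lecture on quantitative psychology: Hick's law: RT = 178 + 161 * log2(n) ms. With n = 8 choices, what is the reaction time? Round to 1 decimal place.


RT = 178 + 161 * log2(8)
log2(8) = 3.0
RT = 178 + 161 * 3.0
= 178 + 483.0
= 661.0 ms


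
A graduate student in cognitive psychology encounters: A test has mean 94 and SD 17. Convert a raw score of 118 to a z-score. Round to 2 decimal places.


z = (X - mu) / sigma
= (118 - 94) / 17
= 24 / 17
= 1.41


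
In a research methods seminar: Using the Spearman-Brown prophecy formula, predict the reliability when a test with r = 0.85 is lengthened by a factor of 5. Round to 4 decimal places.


r_new = n*r / (1 + (n-1)*r)
Numerator = 5 * 0.85 = 4.25
Denominator = 1 + 4 * 0.85 = 4.4
r_new = 4.25 / 4.4
= 0.9659


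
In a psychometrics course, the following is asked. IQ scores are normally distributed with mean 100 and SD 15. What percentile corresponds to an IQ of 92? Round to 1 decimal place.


z = (IQ - mean) / SD
z = (92 - 100) / 15 = -0.5333
Percentile = Phi(-0.5333) * 100
Phi(-0.5333) = 0.296913
= 29.7


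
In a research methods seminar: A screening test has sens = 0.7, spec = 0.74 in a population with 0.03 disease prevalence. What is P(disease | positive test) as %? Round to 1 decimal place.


PPV = (sens * prev) / (sens * prev + (1-spec) * (1-prev))
Numerator = 0.7 * 0.03 = 0.021
P(positive and no disease) = (1 - spec) * (1 - prev) = (1 - 0.74) * (1 - 0.03) = 0.2522
Denominator = 0.021 + 0.2522 = 0.2732
PPV = 0.021 / 0.2732 = 0.076867
As percentage = 7.7


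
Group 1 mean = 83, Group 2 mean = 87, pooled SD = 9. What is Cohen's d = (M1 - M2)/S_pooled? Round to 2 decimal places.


Cohen's d = (M1 - M2) / S_pooled
= (83 - 87) / 9
= -4 / 9
= -0.44


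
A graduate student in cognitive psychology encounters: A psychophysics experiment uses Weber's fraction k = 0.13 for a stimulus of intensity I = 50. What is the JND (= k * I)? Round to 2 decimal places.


JND = k * I
JND = 0.13 * 50
= 6.50


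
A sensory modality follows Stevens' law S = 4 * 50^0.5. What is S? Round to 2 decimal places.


S = 4 * 50^0.5
50^0.5 = 7.0711
S = 4 * 7.0711
= 28.28


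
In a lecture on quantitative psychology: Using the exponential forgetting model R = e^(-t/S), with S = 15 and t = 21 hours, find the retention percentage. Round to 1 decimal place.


R = e^(-t/S)
-t/S = -21/15 = -1.4
R = e^(-1.4) = 0.246597
Percentage = 0.246597 * 100
= 24.7


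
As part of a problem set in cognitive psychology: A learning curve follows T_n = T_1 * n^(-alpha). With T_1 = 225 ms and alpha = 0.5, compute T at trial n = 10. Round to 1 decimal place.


T_n = 225 * 10^(-0.5)
10^(-0.5) = 0.316228
T_n = 225 * 0.316228
= 71.2 ms


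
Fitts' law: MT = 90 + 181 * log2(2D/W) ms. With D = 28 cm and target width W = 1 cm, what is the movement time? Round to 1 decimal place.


MT = 90 + 181 * log2(2*28/1)
2D/W = 56.0
log2(56.0) = 5.8074
MT = 90 + 181 * 5.8074
= 1141.1 ms


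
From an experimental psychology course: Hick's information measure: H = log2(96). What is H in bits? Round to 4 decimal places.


H = log2(n)
H = log2(96)
= 6.5850


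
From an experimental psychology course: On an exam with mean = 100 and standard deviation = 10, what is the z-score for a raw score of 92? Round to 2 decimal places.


z = (X - mu) / sigma
= (92 - 100) / 10
= -8 / 10
= -0.80


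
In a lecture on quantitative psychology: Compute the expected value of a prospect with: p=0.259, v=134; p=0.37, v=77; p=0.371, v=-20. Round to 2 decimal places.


EU = sum(p_i * v_i)
0.259 * 134 = 34.706
0.37 * 77 = 28.49
0.371 * -20 = -7.42
EU = 34.706 + 28.49 + -7.42
= 55.78


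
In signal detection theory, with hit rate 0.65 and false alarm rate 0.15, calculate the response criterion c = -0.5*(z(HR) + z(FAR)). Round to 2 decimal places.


c = -0.5 * (z(HR) + z(FAR))
z(0.65) = 0.3853
z(0.15) = -1.0364
c = -0.5 * (0.3853 + -1.0364)
= -0.5 * -0.6511
= 0.33


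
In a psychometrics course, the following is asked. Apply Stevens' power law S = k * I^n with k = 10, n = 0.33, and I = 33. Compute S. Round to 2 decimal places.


S = 10 * 33^0.33
33^0.33 = 3.1704
S = 10 * 3.1704
= 31.70


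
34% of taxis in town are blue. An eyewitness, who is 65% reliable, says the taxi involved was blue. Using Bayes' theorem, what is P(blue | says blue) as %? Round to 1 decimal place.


P(blue | says blue) = P(says blue | blue)*P(blue) / [P(says blue | blue)*P(blue) + P(says blue | not blue)*P(not blue)]
Numerator = 0.65 * 0.34 = 0.221
False identification = 0.35 * 0.66 = 0.231
P = 0.221 / (0.221 + 0.231)
= 0.221 / 0.452
As percentage = 48.9


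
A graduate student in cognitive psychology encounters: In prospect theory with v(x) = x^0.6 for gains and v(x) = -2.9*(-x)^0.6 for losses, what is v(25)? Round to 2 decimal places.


Since x = 25 >= 0, use v(x) = x^0.6
25^0.6 = 6.8986
v(25) = 6.90


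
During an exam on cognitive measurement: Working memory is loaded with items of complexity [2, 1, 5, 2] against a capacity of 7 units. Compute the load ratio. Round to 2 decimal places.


Total complexity = 2 + 1 + 5 + 2 = 10
Load = total / capacity = 10 / 7
= 1.43


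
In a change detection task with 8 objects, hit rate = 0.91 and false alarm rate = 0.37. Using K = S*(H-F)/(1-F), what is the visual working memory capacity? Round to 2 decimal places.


K = S * (H - F) / (1 - F)
H - F = 0.54
1 - F = 0.63
K = 8 * 0.54 / 0.63
= 6.86


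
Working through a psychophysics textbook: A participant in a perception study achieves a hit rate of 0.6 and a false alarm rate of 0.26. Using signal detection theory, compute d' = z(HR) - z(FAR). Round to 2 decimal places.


d' = z(HR) - z(FAR)
z(0.6) = 0.2533
z(0.26) = -0.6433
d' = 0.2533 - -0.6433
= 0.90


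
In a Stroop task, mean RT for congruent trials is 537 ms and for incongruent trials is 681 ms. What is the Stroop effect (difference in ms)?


Stroop effect = RT(incongruent) - RT(congruent)
= 681 - 537
= 144 ms


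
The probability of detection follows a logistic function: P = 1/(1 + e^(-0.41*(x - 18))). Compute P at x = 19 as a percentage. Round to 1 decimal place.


P(x) = 1/(1 + e^(-0.41*(19 - 18)))
Exponent = -0.41 * 1 = -0.41
e^(-0.41) = 0.66365
P = 1/(1 + 0.66365) = 0.601088
Percentage = 60.1


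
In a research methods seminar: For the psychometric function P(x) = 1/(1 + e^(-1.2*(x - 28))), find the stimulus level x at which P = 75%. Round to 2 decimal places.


At P = 0.75: 0.75 = 1/(1 + e^(-k*(x-x0)))
Solving: e^(-k*(x-x0)) = 1/3
x = x0 + ln(3)/k
ln(3) = 1.0986
x = 28 + 1.0986/1.2
= 28 + 0.9155
= 28.92


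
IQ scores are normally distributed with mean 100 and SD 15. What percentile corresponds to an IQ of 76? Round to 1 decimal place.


z = (IQ - mean) / SD
z = (76 - 100) / 15 = -1.6
Percentile = Phi(-1.6) * 100
Phi(-1.6) = 0.054799
= 5.5


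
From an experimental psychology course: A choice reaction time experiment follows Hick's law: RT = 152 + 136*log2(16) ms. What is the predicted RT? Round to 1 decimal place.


RT = 152 + 136 * log2(16)
log2(16) = 4.0
RT = 152 + 136 * 4.0
= 152 + 544.0
= 696.0 ms


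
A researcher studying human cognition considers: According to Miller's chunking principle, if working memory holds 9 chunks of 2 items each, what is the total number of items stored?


Total items = chunks * items_per_chunk
= 9 * 2
= 18


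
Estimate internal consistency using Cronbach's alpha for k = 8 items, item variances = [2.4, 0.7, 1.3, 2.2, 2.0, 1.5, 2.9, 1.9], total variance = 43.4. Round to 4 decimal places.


alpha = (k/(k-1)) * (1 - sum(s_i^2)/s_total^2)
sum(item variances) = 14.9
k/(k-1) = 8/7 = 1.142857
1 - 14.9/43.4 = 1 - 0.343318 = 0.656682
alpha = 1.142857 * 0.656682
= 0.7505


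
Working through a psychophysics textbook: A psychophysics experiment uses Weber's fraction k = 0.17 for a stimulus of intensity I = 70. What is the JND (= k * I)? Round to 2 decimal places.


JND = k * I
JND = 0.17 * 70
= 11.90


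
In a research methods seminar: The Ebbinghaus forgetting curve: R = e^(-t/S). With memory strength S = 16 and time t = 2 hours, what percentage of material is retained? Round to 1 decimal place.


R = e^(-t/S)
-t/S = -2/16 = -0.125
R = e^(-0.125) = 0.882497
Percentage = 0.882497 * 100
= 88.2


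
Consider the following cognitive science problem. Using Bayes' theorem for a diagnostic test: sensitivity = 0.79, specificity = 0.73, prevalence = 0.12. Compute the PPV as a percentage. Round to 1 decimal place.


PPV = (sens * prev) / (sens * prev + (1-spec) * (1-prev))
Numerator = 0.79 * 0.12 = 0.0948
P(positive and no disease) = (1 - spec) * (1 - prev) = (1 - 0.73) * (1 - 0.12) = 0.2376
Denominator = 0.0948 + 0.2376 = 0.3324
PPV = 0.0948 / 0.3324 = 0.285199
As percentage = 28.5


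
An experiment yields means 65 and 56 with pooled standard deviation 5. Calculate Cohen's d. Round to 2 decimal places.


Cohen's d = (M1 - M2) / S_pooled
= (65 - 56) / 5
= 9 / 5
= 1.80


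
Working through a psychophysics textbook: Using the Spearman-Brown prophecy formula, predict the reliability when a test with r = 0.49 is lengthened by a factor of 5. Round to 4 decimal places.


r_new = n*r / (1 + (n-1)*r)
Numerator = 5 * 0.49 = 2.45
Denominator = 1 + 4 * 0.49 = 2.96
r_new = 2.45 / 2.96
= 0.8277


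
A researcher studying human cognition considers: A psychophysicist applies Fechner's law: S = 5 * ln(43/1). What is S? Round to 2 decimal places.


S = 5 * ln(43/1)
I/I0 = 43.0
ln(43.0) = 3.7612
S = 5 * 3.7612
= 18.81


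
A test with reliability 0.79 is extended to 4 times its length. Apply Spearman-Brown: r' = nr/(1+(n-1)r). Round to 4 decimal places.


r_new = n*r / (1 + (n-1)*r)
Numerator = 4 * 0.79 = 3.16
Denominator = 1 + 3 * 0.79 = 3.37
r_new = 3.16 / 3.37
= 0.9377


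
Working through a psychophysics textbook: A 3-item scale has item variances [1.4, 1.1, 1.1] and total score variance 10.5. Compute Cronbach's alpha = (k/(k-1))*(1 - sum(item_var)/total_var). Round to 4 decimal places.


alpha = (k/(k-1)) * (1 - sum(s_i^2)/s_total^2)
sum(item variances) = 3.6
k/(k-1) = 3/2 = 1.5
1 - 3.6/10.5 = 1 - 0.342857 = 0.657143
alpha = 1.5 * 0.657143
= 0.9857


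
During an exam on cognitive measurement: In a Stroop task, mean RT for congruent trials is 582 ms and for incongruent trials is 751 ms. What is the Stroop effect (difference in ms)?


Stroop effect = RT(incongruent) - RT(congruent)
= 751 - 582
= 169 ms


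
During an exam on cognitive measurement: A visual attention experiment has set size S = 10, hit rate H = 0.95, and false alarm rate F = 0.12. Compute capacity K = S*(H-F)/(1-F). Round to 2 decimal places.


K = S * (H - F) / (1 - F)
H - F = 0.83
1 - F = 0.88
K = 10 * 0.83 / 0.88
= 9.43


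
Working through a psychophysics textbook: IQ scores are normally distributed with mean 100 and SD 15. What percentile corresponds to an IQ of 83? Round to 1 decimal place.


z = (IQ - mean) / SD
z = (83 - 100) / 15 = -1.1333
Percentile = Phi(-1.1333) * 100
Phi(-1.1333) = 0.128544
= 12.9


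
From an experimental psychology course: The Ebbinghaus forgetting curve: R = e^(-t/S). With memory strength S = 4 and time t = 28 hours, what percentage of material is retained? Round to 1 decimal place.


R = e^(-t/S)
-t/S = -28/4 = -7.0
R = e^(-7.0) = 0.000912
Percentage = 0.000912 * 100
= 0.1


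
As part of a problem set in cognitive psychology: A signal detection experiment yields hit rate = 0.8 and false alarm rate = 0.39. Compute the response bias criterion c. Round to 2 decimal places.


c = -0.5 * (z(HR) + z(FAR))
z(0.8) = 0.8416
z(0.39) = -0.2793
c = -0.5 * (0.8416 + -0.2793)
= -0.5 * 0.5623
= -0.28


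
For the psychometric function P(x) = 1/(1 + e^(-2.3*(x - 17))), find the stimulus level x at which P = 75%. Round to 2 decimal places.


At P = 0.75: 0.75 = 1/(1 + e^(-k*(x-x0)))
Solving: e^(-k*(x-x0)) = 1/3
x = x0 + ln(3)/k
ln(3) = 1.0986
x = 17 + 1.0986/2.3
= 17 + 0.4777
= 17.48


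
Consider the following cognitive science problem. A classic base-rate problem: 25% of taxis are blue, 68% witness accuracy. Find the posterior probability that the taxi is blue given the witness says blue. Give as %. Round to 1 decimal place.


P(blue | says blue) = P(says blue | blue)*P(blue) / [P(says blue | blue)*P(blue) + P(says blue | not blue)*P(not blue)]
Numerator = 0.68 * 0.25 = 0.17
False identification = 0.32 * 0.75 = 0.24
P = 0.17 / (0.17 + 0.24)
= 0.17 / 0.41
As percentage = 41.5


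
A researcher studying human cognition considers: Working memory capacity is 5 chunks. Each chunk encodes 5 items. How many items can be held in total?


Total items = chunks * items_per_chunk
= 5 * 5
= 25


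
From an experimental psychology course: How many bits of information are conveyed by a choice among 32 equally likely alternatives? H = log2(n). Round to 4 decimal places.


H = log2(n)
H = log2(32)
= 5.0000


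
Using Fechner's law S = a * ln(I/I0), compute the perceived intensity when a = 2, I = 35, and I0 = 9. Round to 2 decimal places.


S = 2 * ln(35/9)
I/I0 = 3.888889
ln(3.888889) = 1.3581
S = 2 * 1.3581
= 2.72


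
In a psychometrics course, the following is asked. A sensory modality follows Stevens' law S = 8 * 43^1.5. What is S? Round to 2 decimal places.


S = 8 * 43^1.5
43^1.5 = 281.9699
S = 8 * 281.9699
= 2255.76


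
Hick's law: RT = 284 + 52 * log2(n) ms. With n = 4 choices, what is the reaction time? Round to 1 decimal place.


RT = 284 + 52 * log2(4)
log2(4) = 2.0
RT = 284 + 52 * 2.0
= 284 + 104.0
= 388.0 ms


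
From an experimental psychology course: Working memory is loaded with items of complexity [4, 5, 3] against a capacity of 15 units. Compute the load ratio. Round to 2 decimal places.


Total complexity = 4 + 5 + 3 = 12
Load = total / capacity = 12 / 15
= 0.80


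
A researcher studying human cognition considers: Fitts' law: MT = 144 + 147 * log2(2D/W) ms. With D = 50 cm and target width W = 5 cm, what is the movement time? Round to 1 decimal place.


MT = 144 + 147 * log2(2*50/5)
2D/W = 20.0
log2(20.0) = 4.3219
MT = 144 + 147 * 4.3219
= 779.3 ms


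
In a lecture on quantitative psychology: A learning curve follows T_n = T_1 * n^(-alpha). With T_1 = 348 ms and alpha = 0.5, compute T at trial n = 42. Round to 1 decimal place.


T_n = 348 * 42^(-0.5)
42^(-0.5) = 0.154303
T_n = 348 * 0.154303
= 53.7 ms


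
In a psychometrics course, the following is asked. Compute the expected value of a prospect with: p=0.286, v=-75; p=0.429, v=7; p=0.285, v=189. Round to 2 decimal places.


EU = sum(p_i * v_i)
0.286 * -75 = -21.45
0.429 * 7 = 3.003
0.285 * 189 = 53.865
EU = -21.45 + 3.003 + 53.865
= 35.42


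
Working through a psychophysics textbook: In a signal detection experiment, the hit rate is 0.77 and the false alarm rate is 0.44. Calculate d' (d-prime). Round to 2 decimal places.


d' = z(HR) - z(FAR)
z(0.77) = 0.7388
z(0.44) = -0.151
d' = 0.7388 - -0.151
= 0.89


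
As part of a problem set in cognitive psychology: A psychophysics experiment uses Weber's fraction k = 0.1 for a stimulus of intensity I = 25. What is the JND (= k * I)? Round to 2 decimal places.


JND = k * I
JND = 0.1 * 25
= 2.50


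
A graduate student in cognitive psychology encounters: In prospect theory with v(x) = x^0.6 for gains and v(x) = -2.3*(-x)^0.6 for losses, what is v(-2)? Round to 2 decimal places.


Since x = -2 < 0, use v(x) = -lambda*(-x)^alpha
(-x) = 2
2^0.6 = 1.5157
v(-2) = -2.3 * 1.5157
= -3.49


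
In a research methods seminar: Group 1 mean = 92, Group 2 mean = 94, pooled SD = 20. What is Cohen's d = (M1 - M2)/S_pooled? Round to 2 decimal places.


Cohen's d = (M1 - M2) / S_pooled
= (92 - 94) / 20
= -2 / 20
= -0.10


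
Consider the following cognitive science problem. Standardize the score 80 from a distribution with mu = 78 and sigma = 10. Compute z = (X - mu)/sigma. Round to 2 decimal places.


z = (X - mu) / sigma
= (80 - 78) / 10
= 2 / 10
= 0.20


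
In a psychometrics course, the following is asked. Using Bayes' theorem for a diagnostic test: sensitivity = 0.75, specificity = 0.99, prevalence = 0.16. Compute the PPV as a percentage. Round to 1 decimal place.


PPV = (sens * prev) / (sens * prev + (1-spec) * (1-prev))
Numerator = 0.75 * 0.16 = 0.12
P(positive and no disease) = (1 - spec) * (1 - prev) = (1 - 0.99) * (1 - 0.16) = 0.0084
Denominator = 0.12 + 0.0084 = 0.1284
PPV = 0.12 / 0.1284 = 0.934579
As percentage = 93.5


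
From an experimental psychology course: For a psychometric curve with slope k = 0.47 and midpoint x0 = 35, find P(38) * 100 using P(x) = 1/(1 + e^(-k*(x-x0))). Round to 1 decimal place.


P(x) = 1/(1 + e^(-0.47*(38 - 35)))
Exponent = -0.47 * 3 = -1.41
e^(-1.41) = 0.244143
P = 1/(1 + 0.244143) = 0.803766
Percentage = 80.4


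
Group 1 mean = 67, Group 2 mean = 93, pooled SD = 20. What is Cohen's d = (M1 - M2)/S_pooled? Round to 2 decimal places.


Cohen's d = (M1 - M2) / S_pooled
= (67 - 93) / 20
= -26 / 20
= -1.30


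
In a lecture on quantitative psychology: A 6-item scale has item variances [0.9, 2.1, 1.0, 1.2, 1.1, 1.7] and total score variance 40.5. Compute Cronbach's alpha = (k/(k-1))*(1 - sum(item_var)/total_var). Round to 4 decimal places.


alpha = (k/(k-1)) * (1 - sum(s_i^2)/s_total^2)
sum(item variances) = 8.0
k/(k-1) = 6/5 = 1.2
1 - 8.0/40.5 = 1 - 0.197531 = 0.802469
alpha = 1.2 * 0.802469
= 0.9630


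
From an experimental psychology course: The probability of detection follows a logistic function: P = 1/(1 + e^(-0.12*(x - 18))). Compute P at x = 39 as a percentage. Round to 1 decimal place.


P(x) = 1/(1 + e^(-0.12*(39 - 18)))
Exponent = -0.12 * 21 = -2.52
e^(-2.52) = 0.08046
P = 1/(1 + 0.08046) = 0.925532
Percentage = 92.6


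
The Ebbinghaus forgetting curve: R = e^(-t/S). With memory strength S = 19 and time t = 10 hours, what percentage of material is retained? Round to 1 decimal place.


R = e^(-t/S)
-t/S = -10/19 = -0.526316
R = e^(-0.526316) = 0.590777
Percentage = 0.590777 * 100
= 59.1


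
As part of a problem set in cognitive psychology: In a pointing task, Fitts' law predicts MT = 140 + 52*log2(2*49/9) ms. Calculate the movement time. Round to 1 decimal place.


MT = 140 + 52 * log2(2*49/9)
2D/W = 10.888889
log2(10.888889) = 3.4448
MT = 140 + 52 * 3.4448
= 319.1 ms


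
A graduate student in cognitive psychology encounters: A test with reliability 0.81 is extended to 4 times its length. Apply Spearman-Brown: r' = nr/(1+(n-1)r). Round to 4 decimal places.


r_new = n*r / (1 + (n-1)*r)
Numerator = 4 * 0.81 = 3.24
Denominator = 1 + 3 * 0.81 = 3.43
r_new = 3.24 / 3.43
= 0.9446


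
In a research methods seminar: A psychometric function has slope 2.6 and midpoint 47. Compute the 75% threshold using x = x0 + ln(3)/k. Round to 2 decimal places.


At P = 0.75: 0.75 = 1/(1 + e^(-k*(x-x0)))
Solving: e^(-k*(x-x0)) = 1/3
x = x0 + ln(3)/k
ln(3) = 1.0986
x = 47 + 1.0986/2.6
= 47 + 0.4225
= 47.42


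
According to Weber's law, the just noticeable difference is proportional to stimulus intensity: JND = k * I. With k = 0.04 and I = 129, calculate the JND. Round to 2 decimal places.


JND = k * I
JND = 0.04 * 129
= 5.16


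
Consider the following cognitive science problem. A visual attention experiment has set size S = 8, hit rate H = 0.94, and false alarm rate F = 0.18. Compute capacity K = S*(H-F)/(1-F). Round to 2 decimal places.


K = S * (H - F) / (1 - F)
H - F = 0.76
1 - F = 0.82
K = 8 * 0.76 / 0.82
= 7.41


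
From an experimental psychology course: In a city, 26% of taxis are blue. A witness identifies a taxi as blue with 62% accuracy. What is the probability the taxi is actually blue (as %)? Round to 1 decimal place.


P(blue | says blue) = P(says blue | blue)*P(blue) / [P(says blue | blue)*P(blue) + P(says blue | not blue)*P(not blue)]
Numerator = 0.62 * 0.26 = 0.1612
False identification = 0.38 * 0.74 = 0.2812
P = 0.1612 / (0.1612 + 0.2812)
= 0.1612 / 0.4424
As percentage = 36.4


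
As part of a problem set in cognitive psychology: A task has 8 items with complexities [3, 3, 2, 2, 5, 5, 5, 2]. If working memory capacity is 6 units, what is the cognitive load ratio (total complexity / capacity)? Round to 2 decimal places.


Total complexity = 3 + 3 + 2 + 2 + 5 + 5 + 5 + 2 = 27
Load = total / capacity = 27 / 6
= 4.50


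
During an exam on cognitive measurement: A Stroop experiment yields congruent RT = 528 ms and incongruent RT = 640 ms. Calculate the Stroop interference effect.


Stroop effect = RT(incongruent) - RT(congruent)
= 640 - 528
= 112 ms


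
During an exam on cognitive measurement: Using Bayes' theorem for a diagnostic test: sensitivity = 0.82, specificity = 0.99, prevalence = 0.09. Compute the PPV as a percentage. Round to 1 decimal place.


PPV = (sens * prev) / (sens * prev + (1-spec) * (1-prev))
Numerator = 0.82 * 0.09 = 0.0738
P(positive and no disease) = (1 - spec) * (1 - prev) = (1 - 0.99) * (1 - 0.09) = 0.0091
Denominator = 0.0738 + 0.0091 = 0.0829
PPV = 0.0738 / 0.0829 = 0.890229
As percentage = 89.0
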